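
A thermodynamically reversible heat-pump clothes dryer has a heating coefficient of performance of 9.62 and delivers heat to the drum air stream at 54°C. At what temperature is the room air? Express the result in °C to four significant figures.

COP_HP = T_H/(T_H − T_C) gives T_H − T_C = T_H/COP.
With T_H = 327.15 K, T_C = 327.15 × (1 − 1/9.62) = 293.14 K.
Converting, 293.14 K = 19.99°C.

19.99 °C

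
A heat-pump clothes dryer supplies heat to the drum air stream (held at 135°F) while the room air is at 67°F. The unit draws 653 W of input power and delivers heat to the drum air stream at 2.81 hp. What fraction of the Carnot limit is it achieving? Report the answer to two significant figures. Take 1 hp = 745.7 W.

Converting, Q̇_H = 2.810 hp = 2095 W, so COP_actual = Q̇_H/Ẇ = 2095/653.0 = 3.209.
In absolute terms T_C = 292.59 K and T_H = 330.37 K, so ΔT = 37.78 K.
COP_Carnot = T_H/ΔT = 330.37/37.78 = 8.745.
η_II = COP_actual/COP_Carnot = 3.209/8.745 = 0.3669.

0.37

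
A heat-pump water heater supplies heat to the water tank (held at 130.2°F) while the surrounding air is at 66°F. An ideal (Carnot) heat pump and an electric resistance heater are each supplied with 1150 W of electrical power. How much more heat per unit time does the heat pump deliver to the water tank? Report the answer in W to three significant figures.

In absolute terms T_C = 292.04 K and T_H = 327.71 K, so ΔT = 35.67 K.
COP_Carnot = T_H/ΔT = 327.71/35.67 = 9.188.
The heat pump delivers Q̇_H = COP × Ẇ = 10570 W; the resistance heater delivers Ẇ = 1150 W.
Extra = (COP − 1)·Ẇ = 9416 W.

9420 W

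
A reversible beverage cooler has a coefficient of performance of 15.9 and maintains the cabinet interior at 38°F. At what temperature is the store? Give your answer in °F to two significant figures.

69 °F

COP_R = T_C/(T_H − T_C) gives T_H − T_C = T_C/COP.
With T_C = 276.48 K, T_H = 276.48 × (1 + 1/15.9) = 293.87 K.
Converting, 293.87 K = 69.30°F.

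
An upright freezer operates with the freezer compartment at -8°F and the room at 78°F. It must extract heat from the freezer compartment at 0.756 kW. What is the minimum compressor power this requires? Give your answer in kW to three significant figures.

In absolute terms T_C = 250.93 K and T_H = 298.71 K, so ΔT = 47.78 K.
COP_Carnot = T_C/ΔT = 250.93/47.78 = 5.252.
Ẇ_min = Q̇/COP_Carnot = 0.7560/5.252 = 0.1439 kW.

0.144 kW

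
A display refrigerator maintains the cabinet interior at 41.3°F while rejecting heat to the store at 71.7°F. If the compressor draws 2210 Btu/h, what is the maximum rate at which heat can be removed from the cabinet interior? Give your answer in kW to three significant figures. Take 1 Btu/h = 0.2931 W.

10.7 kW

In absolute terms T_C = 278.32 K and T_H = 295.21 K, so ΔT = 16.89 K.
COP_Carnot = T_C/ΔT = 278.32/16.89 = 16.48.
Q̇_max = COP_Carnot × Ẇ = 16.48 × 2210 Btu/h = 36420 Btu/h = 10.67 kW.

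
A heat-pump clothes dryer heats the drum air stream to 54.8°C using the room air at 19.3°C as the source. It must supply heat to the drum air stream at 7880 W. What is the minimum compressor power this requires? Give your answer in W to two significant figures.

850 W

In absolute terms T_C = 292.45 K and T_H = 327.95 K, so ΔT = 35.50 K.
COP_Carnot = T_H/ΔT = 327.95/35.50 = 9.238.
Ẇ_min = Q̇/COP_Carnot = 7880/9.238 = 853.0 W.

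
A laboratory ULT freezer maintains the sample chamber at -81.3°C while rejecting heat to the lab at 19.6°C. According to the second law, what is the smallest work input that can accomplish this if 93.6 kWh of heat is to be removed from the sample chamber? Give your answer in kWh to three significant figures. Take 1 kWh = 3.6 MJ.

49.2 kWh

In absolute terms T_C = 191.85 K and T_H = 292.75 K, so ΔT = 100.9 K.
The reversible limit is COP_R = T_C/ΔT = 1.901, so W_min = Q_C/COP = Q_C·ΔT/T_C.
W_min = 93.60 × 100.9/191.85 = 49.23 kWh.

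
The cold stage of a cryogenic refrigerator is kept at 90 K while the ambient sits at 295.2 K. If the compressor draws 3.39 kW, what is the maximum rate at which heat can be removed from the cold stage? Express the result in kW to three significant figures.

1.49 kW

The reservoir spacing is ΔT = 295.2 − 90 = 205.2 K.
COP_Carnot = T_C/ΔT = 90.00/205.2 = 0.4386.
Q̇_max = COP_Carnot × Ẇ = 0.4386 × 3.390 kW = 1.487 kW.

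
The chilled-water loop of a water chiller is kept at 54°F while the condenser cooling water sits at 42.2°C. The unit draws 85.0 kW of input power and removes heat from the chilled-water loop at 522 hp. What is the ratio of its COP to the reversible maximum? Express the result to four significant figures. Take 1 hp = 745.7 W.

0.4811

Converting, Q̇_C = 522.0 hp = 389.3 kW, so COP_actual = Q̇_C/Ẇ = 389.3/85.00 = 4.579.
In absolute terms T_C = 285.37 K and T_H = 315.35 K, so ΔT = 29.98 K.
COP_Carnot = T_C/ΔT = 285.37/29.98 = 9.519.
η_II = COP_actual/COP_Carnot = 4.579/9.519 = 0.4811.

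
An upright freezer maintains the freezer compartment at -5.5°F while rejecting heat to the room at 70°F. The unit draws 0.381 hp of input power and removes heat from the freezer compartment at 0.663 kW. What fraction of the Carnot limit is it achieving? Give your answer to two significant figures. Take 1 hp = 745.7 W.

Converting, Q̇_C = 0.6630 kW = 0.8891 hp, so COP_actual = Q̇_C/Ẇ = 0.8891/0.3810 = 2.334.
In absolute terms T_C = 252.32 K and T_H = 294.26 K, so ΔT = 41.94 K.
COP_Carnot = T_C/ΔT = 252.32/41.94 = 6.015.
η_II = COP_actual/COP_Carnot = 2.334/6.015 = 0.3879.

0.39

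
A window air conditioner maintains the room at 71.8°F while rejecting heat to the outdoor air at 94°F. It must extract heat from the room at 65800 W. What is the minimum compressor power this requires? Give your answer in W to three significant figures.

2750 W

In absolute terms T_C = 295.26 K and T_H = 307.59 K, so ΔT = 12.33 K.
COP_Carnot = T_C/ΔT = 295.26/12.33 = 23.94.
Ẇ_min = Q̇/COP_Carnot = 65800/23.94 = 2749 W.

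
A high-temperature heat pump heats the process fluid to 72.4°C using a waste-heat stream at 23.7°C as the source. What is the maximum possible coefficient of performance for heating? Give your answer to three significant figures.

In absolute terms T_C = 296.85 K and T_H = 345.55 K, so ΔT = 48.70 K.
For a reversible cycle, COP_Carnot = T_H/ΔT = 345.55/48.70 = 7.095.

7.10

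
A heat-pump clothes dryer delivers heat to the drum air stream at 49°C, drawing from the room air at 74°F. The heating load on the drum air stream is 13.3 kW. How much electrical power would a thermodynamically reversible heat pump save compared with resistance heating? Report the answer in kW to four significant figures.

12.24 kW

In absolute terms T_C = 296.48 K and T_H = 322.15 K, so ΔT = 25.67 K.
COP_Carnot = T_H/ΔT = 322.15/25.67 = 12.55.
Resistance heating needs Ẇ_res = Q̇_H = 13.30 kW; the reversible heat pump needs only Ẇ_hp = Q̇_H/COP = 1.060 kW.
Saving = 13.30 − 1.060 = 12.24 kW.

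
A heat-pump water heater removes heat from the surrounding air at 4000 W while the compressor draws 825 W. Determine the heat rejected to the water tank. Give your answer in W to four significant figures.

For a cyclic device the first law requires Q̇_H = Q̇_C + Ẇ.
Q̇_H = Q̇_C + Ẇ = 4825 W.

4825 W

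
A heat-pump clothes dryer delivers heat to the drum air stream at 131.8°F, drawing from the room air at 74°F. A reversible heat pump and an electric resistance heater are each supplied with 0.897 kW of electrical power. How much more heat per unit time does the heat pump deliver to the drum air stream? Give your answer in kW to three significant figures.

8.28 kW

In absolute terms T_C = 296.48 K and T_H = 328.59 K, so ΔT = 32.11 K.
COP_Carnot = T_H/ΔT = 328.59/32.11 = 10.23.
The heat pump delivers Q̇_H = COP × Ẇ = 9.179 kW; the resistance heater delivers Ẇ = 0.8970 kW.
Extra = (COP − 1)·Ẇ = 8.282 kW.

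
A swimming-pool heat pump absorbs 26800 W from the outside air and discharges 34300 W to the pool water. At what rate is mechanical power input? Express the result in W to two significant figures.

7500 W

For a cyclic device the first law requires Q̇_H = Q̇_C + Ẇ.
Ẇ = Q̇_H − Q̇_C = 7500 W.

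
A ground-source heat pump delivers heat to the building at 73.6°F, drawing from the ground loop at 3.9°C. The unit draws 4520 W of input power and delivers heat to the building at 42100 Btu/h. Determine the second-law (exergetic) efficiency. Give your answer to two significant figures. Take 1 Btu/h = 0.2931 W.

Converting, Q̇_H = 42100 Btu/h = 12340 W, so COP_actual = Q̇_H/Ẇ = 12340/4520 = 2.730.
In absolute terms T_C = 277.05 K and T_H = 296.26 K, so ΔT = 19.21 K.
COP_Carnot = T_H/ΔT = 296.26/19.21 = 15.42.
η_II = COP_actual/COP_Carnot = 2.730/15.42 = 0.1770.

0.18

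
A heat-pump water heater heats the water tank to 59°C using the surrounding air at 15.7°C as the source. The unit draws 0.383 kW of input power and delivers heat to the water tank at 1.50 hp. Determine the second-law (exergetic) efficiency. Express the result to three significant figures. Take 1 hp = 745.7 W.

Converting, Q̇_H = 1.500 hp = 1.119 kW, so COP_actual = Q̇_H/Ẇ = 1.119/0.3830 = 2.920.
In absolute terms T_C = 288.85 K and T_H = 332.15 K, so ΔT = 43.30 K.
COP_Carnot = T_H/ΔT = 332.15/43.30 = 7.671.
η_II = COP_actual/COP_Carnot = 2.920/7.671 = 0.3807.

0.381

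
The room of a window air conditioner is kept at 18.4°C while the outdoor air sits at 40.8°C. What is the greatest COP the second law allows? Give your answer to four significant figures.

13.02

In absolute terms T_C = 291.55 K and T_H = 313.95 K, so ΔT = 22.40 K.
For a reversible cycle, COP_Carnot = T_C/ΔT = 291.55/22.40 = 13.02.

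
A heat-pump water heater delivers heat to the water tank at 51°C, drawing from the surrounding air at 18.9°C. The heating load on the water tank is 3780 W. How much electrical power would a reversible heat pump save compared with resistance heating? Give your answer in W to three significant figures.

3410 W

In absolute terms T_C = 292.05 K and T_H = 324.15 K, so ΔT = 32.10 K.
COP_Carnot = T_H/ΔT = 324.15/32.10 = 10.10.
Resistance heating needs Ẇ_res = Q̇_H = 3780 W; the reversible heat pump needs only Ẇ_hp = Q̇_H/COP = 374.3 W.
Saving = 3780 − 374.3 = 3406 W.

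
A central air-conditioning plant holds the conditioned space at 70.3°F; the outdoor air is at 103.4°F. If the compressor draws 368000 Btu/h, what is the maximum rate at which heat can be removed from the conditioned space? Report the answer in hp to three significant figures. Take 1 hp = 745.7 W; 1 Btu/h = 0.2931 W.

In absolute terms T_C = 294.43 K and T_H = 312.82 K, so ΔT = 18.39 K.
COP_Carnot = T_C/ΔT = 294.43/18.39 = 16.01.
Q̇_max = COP_Carnot × Ẇ = 16.01 × 368000 Btu/h = 5892000 Btu/h = 2316 hp.

2320 hp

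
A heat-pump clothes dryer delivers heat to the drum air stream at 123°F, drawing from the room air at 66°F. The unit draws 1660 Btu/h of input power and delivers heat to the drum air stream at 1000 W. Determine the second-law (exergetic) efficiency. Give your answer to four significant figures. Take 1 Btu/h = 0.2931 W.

0.2011

Converting, Q̇_H = 1000 W = 3412 Btu/h, so COP_actual = Q̇_H/Ẇ = 3412/1660 = 2.055.
In absolute terms T_C = 292.04 K and T_H = 323.71 K, so ΔT = 31.67 K.
COP_Carnot = T_H/ΔT = 323.71/31.67 = 10.22.
η_II = COP_actual/COP_Carnot = 2.055/10.22 = 0.2011.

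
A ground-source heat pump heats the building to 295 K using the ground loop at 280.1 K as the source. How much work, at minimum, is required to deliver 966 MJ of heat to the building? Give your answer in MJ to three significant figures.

The reservoir spacing is ΔT = 295 − 280.1 = 14.90 K.
The reversible limit is COP_HP = T_H/ΔT = 19.80, so W_min = Q_H/COP = Q_H·ΔT/T_H.
W_min = 966.0 × 14.90/295.00 = 48.79 MJ.

48.8 MJ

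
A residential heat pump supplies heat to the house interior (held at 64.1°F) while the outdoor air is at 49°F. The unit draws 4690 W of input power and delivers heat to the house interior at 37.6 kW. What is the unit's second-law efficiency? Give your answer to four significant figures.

Converting, Q̇_H = 37.60 kW = 37600 W, so COP_actual = Q̇_H/Ẇ = 37600/4690 = 8.017.
In absolute terms T_C = 282.59 K and T_H = 290.98 K, so ΔT = 8.389 K.
COP_Carnot = T_H/ΔT = 290.98/8.389 = 34.69.
η_II = COP_actual/COP_Carnot = 8.017/34.69 = 0.2311.

0.2311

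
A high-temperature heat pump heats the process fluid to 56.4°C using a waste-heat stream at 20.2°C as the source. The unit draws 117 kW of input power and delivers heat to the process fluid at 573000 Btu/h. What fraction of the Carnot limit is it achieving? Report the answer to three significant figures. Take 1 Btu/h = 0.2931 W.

0.158

Converting, Q̇_H = 573000 Btu/h = 167.9 kW, so COP_actual = Q̇_H/Ẇ = 167.9/117.0 = 1.435.
In absolute terms T_C = 293.35 K and T_H = 329.55 K, so ΔT = 36.20 K.
COP_Carnot = T_H/ΔT = 329.55/36.20 = 9.104.
η_II = COP_actual/COP_Carnot = 1.435/9.104 = 0.1577.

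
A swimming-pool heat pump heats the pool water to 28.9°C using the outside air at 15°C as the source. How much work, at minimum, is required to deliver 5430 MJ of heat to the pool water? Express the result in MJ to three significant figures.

250 MJ

In absolute terms T_C = 288.15 K and T_H = 302.05 K, so ΔT = 13.90 K.
The reversible limit is COP_HP = T_H/ΔT = 21.73, so W_min = Q_H/COP = Q_H·ΔT/T_H.
W_min = 5430 × 13.90/302.05 = 249.9 MJ.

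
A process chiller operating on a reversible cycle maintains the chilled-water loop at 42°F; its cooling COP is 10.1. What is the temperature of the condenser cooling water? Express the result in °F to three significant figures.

91.7 °F

COP_R = T_C/(T_H − T_C) gives T_H − T_C = T_C/COP.
With T_C = 278.71 K, T_H = 278.71 × (1 + 1/10.1) = 306.30 K.
Converting, 306.30 K = 91.67°F.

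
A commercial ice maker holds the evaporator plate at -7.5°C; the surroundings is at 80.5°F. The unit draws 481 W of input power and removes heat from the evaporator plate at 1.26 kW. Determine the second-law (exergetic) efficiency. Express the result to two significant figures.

0.34

Converting, Q̇_C = 1.260 kW = 1260 W, so COP_actual = Q̇_C/Ẇ = 1260/481.0 = 2.620.
In absolute terms T_C = 265.65 K and T_H = 300.09 K, so ΔT = 34.44 K.
COP_Carnot = T_C/ΔT = 265.65/34.44 = 7.712.
η_II = COP_actual/COP_Carnot = 2.620/7.712 = 0.3397.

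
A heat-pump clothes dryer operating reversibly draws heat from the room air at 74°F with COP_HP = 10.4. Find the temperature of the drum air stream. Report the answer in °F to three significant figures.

COP_HP = T_H/(T_H − T_C) rearranges to T_H = COP·T_C/(COP − 1).
With T_C = 296.48 K, T_H = 10.4 × 296.48/9.400 = 328.02 K.
Converting, 328.02 K = 130.77°F.

131 °F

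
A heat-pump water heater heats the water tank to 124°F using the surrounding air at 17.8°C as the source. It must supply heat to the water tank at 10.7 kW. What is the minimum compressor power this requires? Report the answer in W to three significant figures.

1100 W

In absolute terms T_C = 290.95 K and T_H = 324.26 K, so ΔT = 33.31 K.
COP_Carnot = T_H/ΔT = 324.26/33.31 = 9.734.
Ẇ_min = Q̇/COP_Carnot = 10.70/9.734 = 1.099 kW = 1099 W.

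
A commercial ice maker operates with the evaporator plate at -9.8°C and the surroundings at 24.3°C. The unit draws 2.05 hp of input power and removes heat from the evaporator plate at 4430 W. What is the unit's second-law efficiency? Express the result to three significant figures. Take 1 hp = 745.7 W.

Converting, Q̇_C = 4430 W = 5.941 hp, so COP_actual = Q̇_C/Ẇ = 5.941/2.050 = 2.898.
In absolute terms T_C = 263.35 K and T_H = 297.45 K, so ΔT = 34.10 K.
COP_Carnot = T_C/ΔT = 263.35/34.10 = 7.723.
η_II = COP_actual/COP_Carnot = 2.898/7.723 = 0.3752.

0.375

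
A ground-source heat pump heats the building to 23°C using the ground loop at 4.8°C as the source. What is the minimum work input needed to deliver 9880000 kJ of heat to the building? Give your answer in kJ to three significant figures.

In absolute terms T_C = 277.95 K and T_H = 296.15 K, so ΔT = 18.20 K.
The reversible limit is COP_HP = T_H/ΔT = 16.27, so W_min = Q_H/COP = Q_H·ΔT/T_H.
W_min = 9880000 × 18.20/296.15 = 607200 kJ.

607000 kJ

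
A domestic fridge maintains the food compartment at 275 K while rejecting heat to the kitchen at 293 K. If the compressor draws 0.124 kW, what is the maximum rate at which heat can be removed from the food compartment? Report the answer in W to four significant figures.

1894 W

The reservoir spacing is ΔT = 293 − 275 = 18.00 K.
COP_Carnot = T_C/ΔT = 275.00/18.00 = 15.28.
Q̇_max = COP_Carnot × Ẇ = 15.28 × 0.1240 kW = 1.894 kW = 1894 W.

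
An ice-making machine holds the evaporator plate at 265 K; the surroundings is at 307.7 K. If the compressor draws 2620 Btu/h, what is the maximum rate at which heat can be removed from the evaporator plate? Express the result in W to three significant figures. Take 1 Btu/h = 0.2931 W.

The reservoir spacing is ΔT = 307.7 − 265 = 42.70 K.
COP_Carnot = T_C/ΔT = 265.00/42.70 = 6.206.
Q̇_max = COP_Carnot × Ẇ = 6.206 × 2620 Btu/h = 16260 Btu/h = 4766 W.

4770 W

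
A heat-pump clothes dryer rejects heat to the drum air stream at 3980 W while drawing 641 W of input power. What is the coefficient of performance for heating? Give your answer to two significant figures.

6.2

The first law gives Q̇_H = Q̇_C + Ẇ, so the three rates are Q̇_C = 3339, Q̇_H = 3980, Ẇ = 641.0 W.
COP_HP = Q̇_H/Ẇ = 3980/641.0 = 6.209.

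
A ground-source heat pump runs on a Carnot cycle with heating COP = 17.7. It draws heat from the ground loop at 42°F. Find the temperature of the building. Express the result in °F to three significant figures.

72.0 °F

COP_HP = T_H/(T_H − T_C) rearranges to T_H = COP·T_C/(COP − 1).
With T_C = 278.71 K, T_H = 17.7 × 278.71/16.70 = 295.39 K.
Converting, 295.39 K = 72.04°F.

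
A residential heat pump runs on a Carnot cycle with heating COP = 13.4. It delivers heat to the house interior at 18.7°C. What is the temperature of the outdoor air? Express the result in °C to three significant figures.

COP_HP = T_H/(T_H − T_C) gives T_H − T_C = T_H/COP.
With T_H = 291.85 K, T_C = 291.85 × (1 − 1/13.4) = 270.07 K.
Converting, 270.07 K = -3.08°C.

-3.08 °C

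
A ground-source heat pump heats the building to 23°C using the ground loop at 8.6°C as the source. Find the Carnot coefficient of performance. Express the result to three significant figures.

In absolute terms T_C = 281.75 K and T_H = 296.15 K, so ΔT = 14.40 K.
For a reversible cycle, COP_Carnot = T_H/ΔT = 296.15/14.40 = 20.57.

20.6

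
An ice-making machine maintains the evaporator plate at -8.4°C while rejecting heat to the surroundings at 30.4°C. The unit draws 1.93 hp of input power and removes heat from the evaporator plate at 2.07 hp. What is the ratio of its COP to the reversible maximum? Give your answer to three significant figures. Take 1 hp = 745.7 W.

COP_actual = Q̇_C/Ẇ = 2.070/1.930 = 1.073.
In absolute terms T_C = 264.75 K and T_H = 303.55 K, so ΔT = 38.80 K.
COP_Carnot = T_C/ΔT = 264.75/38.80 = 6.823.
η_II = COP_actual/COP_Carnot = 1.073/6.823 = 0.1572.

0.157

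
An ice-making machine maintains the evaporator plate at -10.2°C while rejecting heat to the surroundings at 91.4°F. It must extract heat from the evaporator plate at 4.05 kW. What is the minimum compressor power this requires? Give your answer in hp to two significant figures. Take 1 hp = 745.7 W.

In absolute terms T_C = 262.95 K and T_H = 306.15 K, so ΔT = 43.20 K.
COP_Carnot = T_C/ΔT = 262.95/43.20 = 6.087.
Ẇ_min = Q̇/COP_Carnot = 4.050/6.087 = 0.6654 kW = 0.8923 hp.

0.89 hp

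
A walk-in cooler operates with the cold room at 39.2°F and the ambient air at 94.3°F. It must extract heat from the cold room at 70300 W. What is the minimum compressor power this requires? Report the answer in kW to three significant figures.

In absolute terms T_C = 277.15 K and T_H = 307.76 K, so ΔT = 30.61 K.
COP_Carnot = T_C/ΔT = 277.15/30.61 = 9.054.
Ẇ_min = Q̇/COP_Carnot = 70300/9.054 = 7765 W = 7.765 kW.

7.76 kW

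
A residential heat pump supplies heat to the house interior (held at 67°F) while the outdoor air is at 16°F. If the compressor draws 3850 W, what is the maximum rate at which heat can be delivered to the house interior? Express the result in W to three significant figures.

39800 W

In absolute terms T_C = 264.26 K and T_H = 292.59 K, so ΔT = 28.33 K.
COP_Carnot = T_H/ΔT = 292.59/28.33 = 10.33.
Q̇_max = COP_Carnot × Ẇ = 10.33 × 3850 W = 39760 W.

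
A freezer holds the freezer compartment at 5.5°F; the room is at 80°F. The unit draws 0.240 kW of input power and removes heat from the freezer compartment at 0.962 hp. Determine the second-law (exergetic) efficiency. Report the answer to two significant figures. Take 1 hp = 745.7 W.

0.48

Converting, Q̇_C = 0.9620 hp = 0.7174 kW, so COP_actual = Q̇_C/Ẇ = 0.7174/0.2400 = 2.989.
In absolute terms T_C = 258.43 K and T_H = 299.82 K, so ΔT = 41.39 K.
COP_Carnot = T_C/ΔT = 258.43/41.39 = 6.244.
η_II = COP_actual/COP_Carnot = 2.989/6.244 = 0.4787.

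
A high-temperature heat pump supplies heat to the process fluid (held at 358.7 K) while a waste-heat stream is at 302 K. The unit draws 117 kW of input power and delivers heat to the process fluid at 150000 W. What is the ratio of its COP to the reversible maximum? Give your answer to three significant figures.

0.203

Converting, Q̇_H = 150000 W = 150.0 kW, so COP_actual = Q̇_H/Ẇ = 150.0/117.0 = 1.282.
The reservoir spacing is ΔT = 358.7 − 302 = 56.70 K.
COP_Carnot = T_H/ΔT = 358.70/56.70 = 6.326.
η_II = COP_actual/COP_Carnot = 1.282/6.326 = 0.2027.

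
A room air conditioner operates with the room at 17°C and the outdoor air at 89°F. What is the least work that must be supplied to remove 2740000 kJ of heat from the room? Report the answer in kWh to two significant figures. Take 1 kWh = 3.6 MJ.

In absolute terms T_C = 290.15 K and T_H = 304.82 K, so ΔT = 14.67 K.
The reversible limit is COP_R = T_C/ΔT = 19.78, so W_min = Q_C/COP = Q_C·ΔT/T_C.
W_min = 2740000 × 14.67/290.15 = 138500 kJ = 38.47 kWh.

38 kWh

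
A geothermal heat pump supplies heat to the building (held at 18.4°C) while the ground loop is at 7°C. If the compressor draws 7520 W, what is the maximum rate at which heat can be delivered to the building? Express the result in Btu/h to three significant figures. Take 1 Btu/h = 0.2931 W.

In absolute terms T_C = 280.15 K and T_H = 291.55 K, so ΔT = 11.40 K.
COP_Carnot = T_H/ΔT = 291.55/11.40 = 25.57.
Q̇_max = COP_Carnot × Ẇ = 25.57 × 7520 W = 192300 W = 656200 Btu/h.

656000 Btu/h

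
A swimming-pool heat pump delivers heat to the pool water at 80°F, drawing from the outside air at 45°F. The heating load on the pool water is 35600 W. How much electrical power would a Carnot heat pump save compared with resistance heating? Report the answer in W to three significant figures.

In absolute terms T_C = 280.37 K and T_H = 299.82 K, so ΔT = 19.44 K.
COP_Carnot = T_H/ΔT = 299.82/19.44 = 15.42.
Resistance heating needs Ẇ_res = Q̇_H = 35600 W; the reversible heat pump needs only Ẇ_hp = Q̇_H/COP = 2309 W.
Saving = 35600 − 2309 = 33290 W.

33300 W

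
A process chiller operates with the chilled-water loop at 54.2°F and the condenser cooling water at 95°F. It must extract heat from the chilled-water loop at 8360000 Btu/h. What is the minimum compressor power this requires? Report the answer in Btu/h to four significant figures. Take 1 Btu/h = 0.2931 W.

In absolute terms T_C = 285.48 K and T_H = 308.15 K, so ΔT = 22.67 K.
COP_Carnot = T_C/ΔT = 285.48/22.67 = 12.59.
Ẇ_min = Q̇/COP_Carnot = 8360000/12.59 = 663800 Btu/h.

663800 Btu/h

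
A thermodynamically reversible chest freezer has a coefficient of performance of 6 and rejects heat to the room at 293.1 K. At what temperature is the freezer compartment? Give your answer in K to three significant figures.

251 K

For a Carnot refrigerator COP_R = T_C/(T_H − T_C), so T_C = COP·T_H/(1 + COP).
With T_H = 293.10 K, T_C = 6 × 293.10/7.000 = 251.23 K.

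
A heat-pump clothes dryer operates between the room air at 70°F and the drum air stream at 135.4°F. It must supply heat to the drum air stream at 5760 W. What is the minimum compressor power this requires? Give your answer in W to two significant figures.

In absolute terms T_C = 294.26 K and T_H = 330.59 K, so ΔT = 36.33 K.
COP_Carnot = T_H/ΔT = 330.59/36.33 = 9.099.
Ẇ_min = Q̇/COP_Carnot = 5760/9.099 = 633.0 W.

630 W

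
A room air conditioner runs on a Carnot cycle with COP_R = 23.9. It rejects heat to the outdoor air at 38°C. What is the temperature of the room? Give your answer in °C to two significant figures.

For a Carnot refrigerator COP_R = T_C/(T_H − T_C), so T_C = COP·T_H/(1 + COP).
With T_H = 311.15 K, T_C = 23.9 × 311.15/24.90 = 298.65 K.
Converting, 298.65 K = 25.50°C.

26 °C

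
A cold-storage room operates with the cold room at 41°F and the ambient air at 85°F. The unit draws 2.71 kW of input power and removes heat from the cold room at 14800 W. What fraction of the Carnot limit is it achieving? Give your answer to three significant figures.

Converting, Q̇_C = 14800 W = 14.80 kW, so COP_actual = Q̇_C/Ẇ = 14.80/2.710 = 5.461.
In absolute terms T_C = 278.15 K and T_H = 302.59 K, so ΔT = 24.44 K.
COP_Carnot = T_C/ΔT = 278.15/24.44 = 11.38.
η_II = COP_actual/COP_Carnot = 5.461/11.38 = 0.4799.

0.480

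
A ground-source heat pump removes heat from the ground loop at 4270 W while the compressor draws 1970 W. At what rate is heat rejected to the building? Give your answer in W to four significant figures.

6240 W

For a cyclic device the first law requires Q̇_H = Q̇_C + Ẇ.
Q̇_H = Q̇_C + Ẇ = 6240 W.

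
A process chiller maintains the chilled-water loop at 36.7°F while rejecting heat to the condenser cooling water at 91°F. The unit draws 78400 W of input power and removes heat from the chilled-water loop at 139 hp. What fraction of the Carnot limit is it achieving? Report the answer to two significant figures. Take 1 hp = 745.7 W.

0.14

Converting, Q̇_C = 139.0 hp = 103700 W, so COP_actual = Q̇_C/Ẇ = 103700/78400 = 1.322.
In absolute terms T_C = 275.76 K and T_H = 305.93 K, so ΔT = 30.17 K.
COP_Carnot = T_C/ΔT = 275.76/30.17 = 9.141.
η_II = COP_actual/COP_Carnot = 1.322/9.141 = 0.1446.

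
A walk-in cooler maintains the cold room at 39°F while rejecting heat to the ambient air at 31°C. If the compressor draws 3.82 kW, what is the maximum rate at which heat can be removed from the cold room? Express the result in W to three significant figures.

39000 W

In absolute terms T_C = 277.04 K and T_H = 304.15 K, so ΔT = 27.11 K.
COP_Carnot = T_C/ΔT = 277.04/27.11 = 10.22.
Q̇_max = COP_Carnot × Ẇ = 10.22 × 3.820 kW = 39.04 kW = 39040 W.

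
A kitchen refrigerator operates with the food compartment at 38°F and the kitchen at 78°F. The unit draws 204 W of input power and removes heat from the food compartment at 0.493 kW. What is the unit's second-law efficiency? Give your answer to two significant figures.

Converting, Q̇_C = 0.4930 kW = 493.0 W, so COP_actual = Q̇_C/Ẇ = 493.0/204.0 = 2.417.
In absolute terms T_C = 276.48 K and T_H = 298.71 K, so ΔT = 22.22 K.
COP_Carnot = T_C/ΔT = 276.48/22.22 = 12.44.
η_II = COP_actual/COP_Carnot = 2.417/12.44 = 0.1942.

0.19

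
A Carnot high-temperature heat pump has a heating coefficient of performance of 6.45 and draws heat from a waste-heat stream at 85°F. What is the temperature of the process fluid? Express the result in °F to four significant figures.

COP_HP = T_H/(T_H − T_C) rearranges to T_H = COP·T_C/(COP − 1).
With T_C = 302.59 K, T_H = 6.45 × 302.59/5.450 = 358.12 K.
Converting, 358.12 K = 184.94°F.

184.9 °F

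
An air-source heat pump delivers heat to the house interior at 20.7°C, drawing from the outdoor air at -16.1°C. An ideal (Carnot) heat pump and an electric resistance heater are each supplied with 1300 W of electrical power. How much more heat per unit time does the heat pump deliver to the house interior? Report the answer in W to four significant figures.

9081 W

In absolute terms T_C = 257.05 K and T_H = 293.85 K, so ΔT = 36.80 K.
COP_Carnot = T_H/ΔT = 293.85/36.80 = 7.985.
The heat pump delivers Q̇_H = COP × Ẇ = 10380 W; the resistance heater delivers Ẇ = 1300 W.
Extra = (COP − 1)·Ẇ = 9081 W.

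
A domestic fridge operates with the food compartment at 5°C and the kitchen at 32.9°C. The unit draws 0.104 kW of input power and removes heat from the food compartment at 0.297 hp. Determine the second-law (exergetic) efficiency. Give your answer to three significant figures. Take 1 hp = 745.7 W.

0.214

Converting, Q̇_C = 0.2970 hp = 0.2215 kW, so COP_actual = Q̇_C/Ẇ = 0.2215/0.1040 = 2.130.
In absolute terms T_C = 278.15 K and T_H = 306.05 K, so ΔT = 27.90 K.
COP_Carnot = T_C/ΔT = 278.15/27.90 = 9.970.
η_II = COP_actual/COP_Carnot = 2.130/9.970 = 0.2136.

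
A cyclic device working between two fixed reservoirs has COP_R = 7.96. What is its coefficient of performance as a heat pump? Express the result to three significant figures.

8.96

The first law on one cycle gives Q_H = Q_C + W, so Q_H/W = Q_C/W + 1.
COP_HP = COP_R + 1 = 7.96 + 1 = 8.96.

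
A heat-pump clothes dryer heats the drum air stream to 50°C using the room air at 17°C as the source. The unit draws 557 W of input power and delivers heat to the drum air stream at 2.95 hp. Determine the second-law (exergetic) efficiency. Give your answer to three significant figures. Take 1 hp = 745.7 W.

0.403

Converting, Q̇_H = 2.950 hp = 2200 W, so COP_actual = Q̇_H/Ẇ = 2200/557.0 = 3.949.
In absolute terms T_C = 290.15 K and T_H = 323.15 K, so ΔT = 33.00 K.
COP_Carnot = T_H/ΔT = 323.15/33.00 = 9.792.
η_II = COP_actual/COP_Carnot = 3.949/9.792 = 0.4033.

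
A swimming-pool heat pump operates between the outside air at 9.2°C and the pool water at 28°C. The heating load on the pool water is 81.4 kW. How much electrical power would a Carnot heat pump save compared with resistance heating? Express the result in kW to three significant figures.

In absolute terms T_C = 282.35 K and T_H = 301.15 K, so ΔT = 18.80 K.
COP_Carnot = T_H/ΔT = 301.15/18.80 = 16.02.
Resistance heating needs Ẇ_res = Q̇_H = 81.40 kW; the reversible heat pump needs only Ẇ_hp = Q̇_H/COP = 5.082 kW.
Saving = 81.40 − 5.082 = 76.32 kW.

76.3 kW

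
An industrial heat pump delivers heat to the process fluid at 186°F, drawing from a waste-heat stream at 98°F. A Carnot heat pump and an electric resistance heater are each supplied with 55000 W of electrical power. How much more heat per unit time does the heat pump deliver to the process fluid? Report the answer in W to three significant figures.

In absolute terms T_C = 309.82 K and T_H = 358.71 K, so ΔT = 48.89 K.
COP_Carnot = T_H/ΔT = 358.71/48.89 = 7.337.
The heat pump delivers Q̇_H = COP × Ẇ = 403500 W; the resistance heater delivers Ẇ = 55000 W.
Extra = (COP − 1)·Ẇ = 348500 W.

349000 W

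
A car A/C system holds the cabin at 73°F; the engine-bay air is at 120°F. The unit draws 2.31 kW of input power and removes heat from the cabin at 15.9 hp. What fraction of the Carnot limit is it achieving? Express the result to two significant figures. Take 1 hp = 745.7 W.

0.45

Converting, Q̇_C = 15.90 hp = 11.86 kW, so COP_actual = Q̇_C/Ẇ = 11.86/2.310 = 5.133.
In absolute terms T_C = 295.93 K and T_H = 322.04 K, so ΔT = 26.11 K.
COP_Carnot = T_C/ΔT = 295.93/26.11 = 11.33.
η_II = COP_actual/COP_Carnot = 5.133/11.33 = 0.4529.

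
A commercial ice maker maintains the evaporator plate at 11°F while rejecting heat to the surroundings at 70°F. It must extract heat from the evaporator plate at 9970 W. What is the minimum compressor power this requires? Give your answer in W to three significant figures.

1250 W

In absolute terms T_C = 261.48 K and T_H = 294.26 K, so ΔT = 32.78 K.
COP_Carnot = T_C/ΔT = 261.48/32.78 = 7.977.
Ẇ_min = Q̇/COP_Carnot = 9970/7.977 = 1250 W.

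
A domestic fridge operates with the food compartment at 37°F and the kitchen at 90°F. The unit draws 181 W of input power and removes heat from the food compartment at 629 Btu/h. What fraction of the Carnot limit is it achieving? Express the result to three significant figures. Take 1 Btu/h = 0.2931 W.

Converting, Q̇_C = 629.0 Btu/h = 184.4 W, so COP_actual = Q̇_C/Ẇ = 184.4/181.0 = 1.019.
In absolute terms T_C = 275.93 K and T_H = 305.37 K, so ΔT = 29.44 K.
COP_Carnot = T_C/ΔT = 275.93/29.44 = 9.371.
η_II = COP_actual/COP_Carnot = 1.019/9.371 = 0.1087.

0.109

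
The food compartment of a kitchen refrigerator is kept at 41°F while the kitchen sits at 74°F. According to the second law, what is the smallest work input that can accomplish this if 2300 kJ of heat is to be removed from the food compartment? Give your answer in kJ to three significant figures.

152 kJ

In absolute terms T_C = 278.15 K and T_H = 296.48 K, so ΔT = 18.33 K.
The reversible limit is COP_R = T_C/ΔT = 15.17, so W_min = Q_C/COP = Q_C·ΔT/T_C.
W_min = 2300 × 18.33/278.15 = 151.6 kJ.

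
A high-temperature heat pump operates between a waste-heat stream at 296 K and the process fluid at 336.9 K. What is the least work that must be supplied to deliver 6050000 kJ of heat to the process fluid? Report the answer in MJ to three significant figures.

The reservoir spacing is ΔT = 336.9 − 296 = 40.90 K.
The reversible limit is COP_HP = T_H/ΔT = 8.237, so W_min = Q_H/COP = Q_H·ΔT/T_H.
W_min = 6050000 × 40.90/336.90 = 734500 kJ = 734.5 MJ.

734 MJ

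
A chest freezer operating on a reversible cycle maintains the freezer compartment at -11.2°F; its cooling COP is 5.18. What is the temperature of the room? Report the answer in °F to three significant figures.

75.4 °F

COP_R = T_C/(T_H − T_C) gives T_H − T_C = T_C/COP.
With T_C = 249.15 K, T_H = 249.15 × (1 + 1/5.18) = 297.25 K.
Converting, 297.25 K = 75.38°F.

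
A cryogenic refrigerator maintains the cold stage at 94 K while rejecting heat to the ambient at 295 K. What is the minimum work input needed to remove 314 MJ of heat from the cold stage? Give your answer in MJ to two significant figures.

The reservoir spacing is ΔT = 295 − 94 = 201.0 K.
The reversible limit is COP_R = T_C/ΔT = 0.4677, so W_min = Q_C/COP = Q_C·ΔT/T_C.
W_min = 314.0 × 201.0/94.00 = 671.4 MJ.

670 MJ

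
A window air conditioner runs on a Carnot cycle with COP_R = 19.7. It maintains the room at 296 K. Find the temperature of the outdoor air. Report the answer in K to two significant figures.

COP_R = T_C/(T_H − T_C) gives T_H − T_C = T_C/COP.
With T_C = 296.00 K, T_H = 296.00 × (1 + 1/19.7) = 311.03 K.

310 K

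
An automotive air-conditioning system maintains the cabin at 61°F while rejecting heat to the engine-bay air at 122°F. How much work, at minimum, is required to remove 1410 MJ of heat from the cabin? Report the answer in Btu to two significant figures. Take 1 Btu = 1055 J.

160000 Btu

In absolute terms T_C = 289.26 K and T_H = 323.15 K, so ΔT = 33.89 K.
The reversible limit is COP_R = T_C/ΔT = 8.536, so W_min = Q_C/COP = Q_C·ΔT/T_C.
W_min = 1410 × 33.89/289.26 = 165.2 MJ = 156600 Btu.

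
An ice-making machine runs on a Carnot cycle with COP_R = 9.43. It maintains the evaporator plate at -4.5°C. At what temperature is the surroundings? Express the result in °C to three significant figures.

COP_R = T_C/(T_H − T_C) gives T_H − T_C = T_C/COP.
With T_C = 268.65 K, T_H = 268.65 × (1 + 1/9.43) = 297.14 K.
Converting, 297.14 K = 23.99°C.

24.0 °C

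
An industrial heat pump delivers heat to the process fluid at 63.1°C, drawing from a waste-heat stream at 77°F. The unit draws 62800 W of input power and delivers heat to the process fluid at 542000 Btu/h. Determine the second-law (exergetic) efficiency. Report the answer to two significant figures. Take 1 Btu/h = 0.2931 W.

Converting, Q̇_H = 542000 Btu/h = 158900 W, so COP_actual = Q̇_H/Ẇ = 158900/62800 = 2.530.
In absolute terms T_C = 298.15 K and T_H = 336.25 K, so ΔT = 38.10 K.
COP_Carnot = T_H/ΔT = 336.25/38.10 = 8.825.
η_II = COP_actual/COP_Carnot = 2.530/8.825 = 0.2866.

0.29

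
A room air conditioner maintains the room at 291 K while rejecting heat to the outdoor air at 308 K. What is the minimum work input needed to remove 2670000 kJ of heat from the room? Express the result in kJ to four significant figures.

The reservoir spacing is ΔT = 308 − 291 = 17.00 K.
The reversible limit is COP_R = T_C/ΔT = 17.12, so W_min = Q_C/COP = Q_C·ΔT/T_C.
W_min = 2670000 × 17.00/291.00 = 156000 kJ.

156000 kJ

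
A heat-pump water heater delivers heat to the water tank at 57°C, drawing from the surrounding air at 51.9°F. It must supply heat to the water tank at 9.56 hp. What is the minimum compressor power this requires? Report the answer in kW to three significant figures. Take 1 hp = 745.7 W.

In absolute terms T_C = 284.21 K and T_H = 330.15 K, so ΔT = 45.94 K.
COP_Carnot = T_H/ΔT = 330.15/45.94 = 7.186.
Ẇ_min = Q̇/COP_Carnot = 9.560/7.186 = 1.330 hp = 0.9921 kW.

0.992 kW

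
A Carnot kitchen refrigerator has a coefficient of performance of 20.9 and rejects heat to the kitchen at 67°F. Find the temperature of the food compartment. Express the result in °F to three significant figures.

For a Carnot refrigerator COP_R = T_C/(T_H − T_C), so T_C = COP·T_H/(1 + COP).
With T_H = 292.59 K, T_C = 20.9 × 292.59/21.90 = 279.23 K.
Converting, 279.23 K = 42.95°F.

43.0 °F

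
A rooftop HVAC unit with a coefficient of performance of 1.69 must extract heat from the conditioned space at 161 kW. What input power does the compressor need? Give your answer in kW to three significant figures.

Ẇ = Q̇_C/COP = 161.0/1.69 = 95.27 kW.

95.3 kW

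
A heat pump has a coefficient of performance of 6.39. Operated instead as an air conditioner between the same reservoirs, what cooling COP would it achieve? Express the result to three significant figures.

Since Q_H = Q_C + W for any cycle, COP_R = Q_C/W = Q_H/W − 1.
COP_R = 6.39 − 1 = 5.39.

5.39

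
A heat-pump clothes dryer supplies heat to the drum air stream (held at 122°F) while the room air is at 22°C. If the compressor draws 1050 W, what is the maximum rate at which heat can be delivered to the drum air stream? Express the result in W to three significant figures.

12100 W

In absolute terms T_C = 295.15 K and T_H = 323.15 K, so ΔT = 28.00 K.
COP_Carnot = T_H/ΔT = 323.15/28.00 = 11.54.
Q̇_max = COP_Carnot × Ẇ = 11.54 × 1050 W = 12120 W.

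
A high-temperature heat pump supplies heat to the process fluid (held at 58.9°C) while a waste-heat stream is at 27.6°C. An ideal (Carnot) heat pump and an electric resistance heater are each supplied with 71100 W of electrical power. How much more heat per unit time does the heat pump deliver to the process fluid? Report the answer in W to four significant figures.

In absolute terms T_C = 300.75 K and T_H = 332.05 K, so ΔT = 31.30 K.
COP_Carnot = T_H/ΔT = 332.05/31.30 = 10.61.
The heat pump delivers Q̇_H = COP × Ẇ = 754300 W; the resistance heater delivers Ẇ = 71100 W.
Extra = (COP − 1)·Ẇ = 683200 W.

683200 W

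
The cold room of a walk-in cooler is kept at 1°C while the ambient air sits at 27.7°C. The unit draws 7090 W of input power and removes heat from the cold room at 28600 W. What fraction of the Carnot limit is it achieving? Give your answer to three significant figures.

COP_actual = Q̇_C/Ẇ = 28600/7090 = 4.034.
In absolute terms T_C = 274.15 K and T_H = 300.85 K, so ΔT = 26.70 K.
COP_Carnot = T_C/ΔT = 274.15/26.70 = 10.27.
η_II = COP_actual/COP_Carnot = 4.034/10.27 = 0.3929.

0.393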